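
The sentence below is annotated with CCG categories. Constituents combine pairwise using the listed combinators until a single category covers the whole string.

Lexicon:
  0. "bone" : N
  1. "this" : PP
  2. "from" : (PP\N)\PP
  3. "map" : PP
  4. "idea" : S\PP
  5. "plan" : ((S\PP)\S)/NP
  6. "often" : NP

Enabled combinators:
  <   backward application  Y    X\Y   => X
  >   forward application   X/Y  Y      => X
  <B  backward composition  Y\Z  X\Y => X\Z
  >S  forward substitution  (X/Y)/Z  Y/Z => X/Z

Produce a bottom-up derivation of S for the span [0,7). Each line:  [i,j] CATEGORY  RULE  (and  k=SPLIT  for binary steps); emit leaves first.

[0,1] N  lex  "bone"
[1,2] PP  lex  "this"
[2,3] (PP\N)\PP  lex  "from"
[1,3] PP\N  <  k=2
[0,3] PP  <  k=1
[3,4] PP  lex  "map"
[4,5] S\PP  lex  "idea"
[3,5] S  <  k=4
[5,6] ((S\PP)\S)/NP  lex  "plan"
[6,7] NP  lex  "often"
[5,7] (S\PP)\S  >  k=6
[3,7] S\PP  <  k=5
[0,7] S  <  k=3

[0,7] S   <
  [0,3] PP   <
    [0,1] "bone" : N
    [1,3] PP\N   <
      [1,2] "this" : PP
      [2,3] "from" : (PP\N)\PP
  [3,7] S\PP   <
    [3,5] S   <
      [3,4] "map" : PP
      [4,5] "idea" : S\PP
    [5,7] (S\PP)\S   >
      [5,6] "plan" : ((S\PP)\S)/NP
      [6,7] "often" : NP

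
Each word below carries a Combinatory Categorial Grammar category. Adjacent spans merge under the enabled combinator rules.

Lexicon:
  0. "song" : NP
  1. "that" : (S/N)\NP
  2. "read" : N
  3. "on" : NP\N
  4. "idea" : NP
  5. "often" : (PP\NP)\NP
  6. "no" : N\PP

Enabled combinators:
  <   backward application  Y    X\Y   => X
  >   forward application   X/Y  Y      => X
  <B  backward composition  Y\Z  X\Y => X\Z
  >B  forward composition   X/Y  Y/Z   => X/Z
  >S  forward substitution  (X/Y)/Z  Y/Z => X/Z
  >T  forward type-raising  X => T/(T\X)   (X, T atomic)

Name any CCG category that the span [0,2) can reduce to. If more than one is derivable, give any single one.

[0,7] S   >
  [0,2] S/N   <
    [0,1] "song" : NP
    [1,2] "that" : (S/N)\NP
  [2,7] N   <
    [2,4] NP   >
      [2,3] NP/(NP\N)   >T
        [2,3] "read" : N
      [3,4] "on" : NP\N
    [4,7] N\NP   <B
      [4,6] PP\NP   <
        [4,5] "idea" : NP
        [5,6] "often" : (PP\NP)\NP
      [6,7] "no" : N\PP

S/N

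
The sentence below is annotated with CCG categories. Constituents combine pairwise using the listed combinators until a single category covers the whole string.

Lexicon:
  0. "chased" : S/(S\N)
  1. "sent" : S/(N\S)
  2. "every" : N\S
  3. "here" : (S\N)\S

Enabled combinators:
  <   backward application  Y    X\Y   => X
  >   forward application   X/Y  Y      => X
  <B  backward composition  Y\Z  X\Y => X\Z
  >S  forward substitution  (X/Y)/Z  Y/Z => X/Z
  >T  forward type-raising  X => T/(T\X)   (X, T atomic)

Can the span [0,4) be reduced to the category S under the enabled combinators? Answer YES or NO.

[0,4] S   >
  [0,1] "chased" : S/(S\N)
  [1,4] S\N   <
    [1,3] S   >
      [1,2] "sent" : S/(N\S)
      [2,3] "every" : N\S
    [3,4] "here" : (S\N)\S

YES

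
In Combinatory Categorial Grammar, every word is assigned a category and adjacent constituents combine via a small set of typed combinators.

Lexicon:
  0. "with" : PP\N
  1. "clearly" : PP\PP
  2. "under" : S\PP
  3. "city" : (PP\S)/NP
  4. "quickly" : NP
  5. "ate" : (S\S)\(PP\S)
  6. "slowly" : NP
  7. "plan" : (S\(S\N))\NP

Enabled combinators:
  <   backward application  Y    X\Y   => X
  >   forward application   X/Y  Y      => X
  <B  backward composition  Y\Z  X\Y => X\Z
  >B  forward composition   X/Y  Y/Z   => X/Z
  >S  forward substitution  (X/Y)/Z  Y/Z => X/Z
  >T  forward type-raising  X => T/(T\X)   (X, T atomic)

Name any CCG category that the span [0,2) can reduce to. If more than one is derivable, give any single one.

[0,8] S   <
  [0,6] S\N   <B
    [0,3] S\N   <B
      [0,2] PP\N   <B
        [0,1] "with" : PP\N
        [1,2] "clearly" : PP\PP
      [2,3] "under" : S\PP
    [3,6] S\S   <
      [3,5] PP\S   >
        [3,4] "city" : (PP\S)/NP
        [4,5] "quickly" : NP
      [5,6] "ate" : (S\S)\(PP\S)
  [6,8] S\(S\N)   <
    [6,7] "slowly" : NP
    [7,8] "plan" : (S\(S\N))\NP

PP\N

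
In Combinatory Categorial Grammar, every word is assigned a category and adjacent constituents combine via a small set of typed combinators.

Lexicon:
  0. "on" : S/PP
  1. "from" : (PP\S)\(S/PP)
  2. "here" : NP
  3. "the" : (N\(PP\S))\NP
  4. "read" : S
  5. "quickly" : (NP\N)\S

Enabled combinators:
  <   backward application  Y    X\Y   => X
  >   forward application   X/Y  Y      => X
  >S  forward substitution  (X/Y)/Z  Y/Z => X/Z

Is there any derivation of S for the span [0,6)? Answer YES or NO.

S/PP (PP\S)\(S/PP) NP (N\(PP\S))\NP S (NP\N)\S
CKY chart[0,6] = {NP}; S ∉ chart

NO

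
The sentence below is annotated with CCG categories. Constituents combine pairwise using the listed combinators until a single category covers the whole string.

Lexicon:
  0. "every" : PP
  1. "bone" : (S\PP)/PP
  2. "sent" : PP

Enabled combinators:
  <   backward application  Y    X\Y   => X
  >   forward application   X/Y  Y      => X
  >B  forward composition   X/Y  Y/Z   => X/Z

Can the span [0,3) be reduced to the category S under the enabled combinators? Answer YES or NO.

YES

[0,3] S   <
  [0,1] "every" : PP
  [1,3] S\PP   >
    [1,2] "bone" : (S\PP)/PP
    [2,3] "sent" : PP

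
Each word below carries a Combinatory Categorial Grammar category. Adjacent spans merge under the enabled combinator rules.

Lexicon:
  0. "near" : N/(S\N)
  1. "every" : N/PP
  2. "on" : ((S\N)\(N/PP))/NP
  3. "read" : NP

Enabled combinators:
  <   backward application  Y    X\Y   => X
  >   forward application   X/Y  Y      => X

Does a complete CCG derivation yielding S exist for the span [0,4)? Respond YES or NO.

N/(S\N) N/PP ((S\N)\(N/PP))/NP NP
CKY chart[0,4] = {N}; S ∉ chart

NO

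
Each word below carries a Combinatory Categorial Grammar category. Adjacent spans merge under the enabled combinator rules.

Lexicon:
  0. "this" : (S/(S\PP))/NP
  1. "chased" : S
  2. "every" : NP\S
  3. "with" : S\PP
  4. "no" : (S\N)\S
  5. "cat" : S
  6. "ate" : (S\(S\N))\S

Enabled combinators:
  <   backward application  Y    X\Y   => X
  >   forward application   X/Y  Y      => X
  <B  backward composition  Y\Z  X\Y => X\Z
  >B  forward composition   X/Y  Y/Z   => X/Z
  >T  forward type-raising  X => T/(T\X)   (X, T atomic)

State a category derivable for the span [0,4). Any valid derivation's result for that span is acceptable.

S

[0,7] S   <
  [0,5] S\N   <
    [0,4] S   >
      [0,3] S/(S\PP)   >
        [0,1] "this" : (S/(S\PP))/NP
        [1,3] NP   <
          [1,2] "chased" : S
          [2,3] "every" : NP\S
      [3,4] "with" : S\PP
    [4,5] "no" : (S\N)\S
  [5,7] S\(S\N)   <
    [5,6] "cat" : S
    [6,7] "ate" : (S\(S\N))\S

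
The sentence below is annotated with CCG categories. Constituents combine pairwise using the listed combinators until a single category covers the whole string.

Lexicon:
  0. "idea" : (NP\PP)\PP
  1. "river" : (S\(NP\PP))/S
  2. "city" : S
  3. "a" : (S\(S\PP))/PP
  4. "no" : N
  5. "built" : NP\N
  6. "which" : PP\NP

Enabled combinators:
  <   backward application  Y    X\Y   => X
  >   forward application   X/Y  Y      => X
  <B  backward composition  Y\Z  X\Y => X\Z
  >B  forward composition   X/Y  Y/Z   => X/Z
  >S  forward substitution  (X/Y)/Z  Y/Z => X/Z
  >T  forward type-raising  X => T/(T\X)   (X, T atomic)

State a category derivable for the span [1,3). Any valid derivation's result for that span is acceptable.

S\(NP\PP)

[0,7] S   <
  [0,3] S\PP   <B
    [0,1] "idea" : (NP\PP)\PP
    [1,3] S\(NP\PP)   >
      [1,2] "river" : (S\(NP\PP))/S
      [2,3] "city" : S
  [3,7] S\(S\PP)   >
    [3,4] "a" : (S\(S\PP))/PP
    [4,7] PP   <
      [4,6] NP   <
        [4,5] "no" : N
        [5,6] "built" : NP\N
      [6,7] "which" : PP\NP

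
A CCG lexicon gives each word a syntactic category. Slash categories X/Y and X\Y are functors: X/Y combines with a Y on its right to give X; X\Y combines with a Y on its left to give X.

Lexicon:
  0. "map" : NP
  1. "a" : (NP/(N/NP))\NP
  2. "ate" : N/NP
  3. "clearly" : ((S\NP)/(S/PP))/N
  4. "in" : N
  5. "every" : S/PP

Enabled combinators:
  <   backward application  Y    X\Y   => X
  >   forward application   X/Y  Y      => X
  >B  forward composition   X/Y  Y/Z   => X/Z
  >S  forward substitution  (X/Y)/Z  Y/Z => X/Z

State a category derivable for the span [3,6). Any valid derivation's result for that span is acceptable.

[0,6] S   <
  [0,3] NP   >
    [0,2] NP/(N/NP)   <
      [0,1] "map" : NP
      [1,2] "a" : (NP/(N/NP))\NP
    [2,3] "ate" : N/NP
  [3,6] S\NP   >
    [3,5] (S\NP)/(S/PP)   >
      [3,4] "clearly" : ((S\NP)/(S/PP))/N
      [4,5] "in" : N
    [5,6] "every" : S/PP

S\NP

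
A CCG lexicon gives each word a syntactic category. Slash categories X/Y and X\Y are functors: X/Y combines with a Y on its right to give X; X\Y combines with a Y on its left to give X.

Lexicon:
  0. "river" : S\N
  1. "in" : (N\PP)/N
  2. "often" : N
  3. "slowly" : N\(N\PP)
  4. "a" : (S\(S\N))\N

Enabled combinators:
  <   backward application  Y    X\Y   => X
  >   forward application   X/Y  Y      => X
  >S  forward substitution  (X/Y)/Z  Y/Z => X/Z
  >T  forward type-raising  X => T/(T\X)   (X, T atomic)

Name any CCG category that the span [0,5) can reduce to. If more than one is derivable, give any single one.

[0,5] S   <
  [0,1] "river" : S\N
  [1,5] S\(S\N)   <
    [1,4] N   <
      [1,3] N\PP   >
        [1,2] "in" : (N\PP)/N
        [2,3] "often" : N
      [3,4] "slowly" : N\(N\PP)
    [4,5] "a" : (S\(S\N))\N

S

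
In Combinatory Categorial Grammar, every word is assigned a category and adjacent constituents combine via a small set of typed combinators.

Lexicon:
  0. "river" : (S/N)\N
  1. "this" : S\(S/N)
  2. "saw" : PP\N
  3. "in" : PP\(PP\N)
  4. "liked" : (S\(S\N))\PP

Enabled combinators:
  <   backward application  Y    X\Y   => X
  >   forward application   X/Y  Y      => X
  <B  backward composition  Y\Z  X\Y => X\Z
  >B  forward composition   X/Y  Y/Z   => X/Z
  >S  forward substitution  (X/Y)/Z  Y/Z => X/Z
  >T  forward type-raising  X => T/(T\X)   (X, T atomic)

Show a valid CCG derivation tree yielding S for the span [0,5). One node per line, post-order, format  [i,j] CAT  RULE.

[0,5] S   <
  [0,2] S\N   <B
    [0,1] "river" : (S/N)\N
    [1,2] "this" : S\(S/N)
  [2,5] S\(S\N)   <
    [2,4] PP   <
      [2,3] "saw" : PP\N
      [3,4] "in" : PP\(PP\N)
    [4,5] "liked" : (S\(S\N))\PP

[0,1] (S/N)\N  lex  "river"
[1,2] S\(S/N)  lex  "this"
[0,2] S\N  <B  k=1
[2,3] PP\N  lex  "saw"
[3,4] PP\(PP\N)  lex  "in"
[2,4] PP  <  k=3
[4,5] (S\(S\N))\PP  lex  "liked"
[2,5] S\(S\N)  <  k=4
[0,5] S  <  k=2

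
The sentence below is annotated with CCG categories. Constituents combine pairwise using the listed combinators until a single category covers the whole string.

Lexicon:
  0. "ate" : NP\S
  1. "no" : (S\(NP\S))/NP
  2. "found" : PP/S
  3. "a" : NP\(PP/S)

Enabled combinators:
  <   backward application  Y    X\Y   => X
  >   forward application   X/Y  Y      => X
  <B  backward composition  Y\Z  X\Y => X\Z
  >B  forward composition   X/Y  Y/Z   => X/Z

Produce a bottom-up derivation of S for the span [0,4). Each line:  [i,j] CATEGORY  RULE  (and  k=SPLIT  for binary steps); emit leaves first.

[0,4] S   <
  [0,1] "ate" : NP\S
  [1,4] S\(NP\S)   >
    [1,2] "no" : (S\(NP\S))/NP
    [2,4] NP   <
      [2,3] "found" : PP/S
      [3,4] "a" : NP\(PP/S)

[0,1] NP\S  lex  "ate"
[1,2] (S\(NP\S))/NP  lex  "no"
[2,3] PP/S  lex  "found"
[3,4] NP\(PP/S)  lex  "a"
[2,4] NP  <  k=3
[1,4] S\(NP\S)  >  k=2
[0,4] S  <  k=1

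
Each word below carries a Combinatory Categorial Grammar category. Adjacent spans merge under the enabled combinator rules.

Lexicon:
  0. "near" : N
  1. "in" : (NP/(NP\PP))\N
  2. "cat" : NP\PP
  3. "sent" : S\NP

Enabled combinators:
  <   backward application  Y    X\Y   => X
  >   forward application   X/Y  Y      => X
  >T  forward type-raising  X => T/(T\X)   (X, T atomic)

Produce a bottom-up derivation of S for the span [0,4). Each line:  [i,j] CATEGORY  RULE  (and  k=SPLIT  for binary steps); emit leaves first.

[0,4] S   <
  [0,3] NP   >
    [0,2] NP/(NP\PP)   <
      [0,1] "near" : N
      [1,2] "in" : (NP/(NP\PP))\N
    [2,3] "cat" : NP\PP
  [3,4] "sent" : S\NP

[0,1] N  lex  "near"
[1,2] (NP/(NP\PP))\N  lex  "in"
[0,2] NP/(NP\PP)  <  k=1
[2,3] NP\PP  lex  "cat"
[0,3] NP  >  k=2
[3,4] S\NP  lex  "sent"
[0,4] S  <  k=3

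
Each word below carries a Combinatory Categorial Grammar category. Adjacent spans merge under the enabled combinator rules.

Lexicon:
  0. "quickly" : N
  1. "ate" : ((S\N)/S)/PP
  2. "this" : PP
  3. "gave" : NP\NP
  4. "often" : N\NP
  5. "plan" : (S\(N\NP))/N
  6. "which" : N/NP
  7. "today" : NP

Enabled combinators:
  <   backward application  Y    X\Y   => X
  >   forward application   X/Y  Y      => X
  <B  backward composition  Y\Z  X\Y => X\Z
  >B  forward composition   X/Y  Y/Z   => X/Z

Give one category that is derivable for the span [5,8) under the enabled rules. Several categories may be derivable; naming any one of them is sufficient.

S\(N\NP)

[0,8] S   <
  [0,1] "quickly" : N
  [1,8] S\N   >
    [1,3] (S\N)/S   >
      [1,2] "ate" : ((S\N)/S)/PP
      [2,3] "this" : PP
    [3,8] S   <
      [3,5] N\NP   <B
        [3,4] "gave" : NP\NP
        [4,5] "often" : N\NP
      [5,8] S\(N\NP)   >
        [5,6] "plan" : (S\(N\NP))/N
        [6,8] N   >
          [6,7] "which" : N/NP
          [7,8] "today" : NP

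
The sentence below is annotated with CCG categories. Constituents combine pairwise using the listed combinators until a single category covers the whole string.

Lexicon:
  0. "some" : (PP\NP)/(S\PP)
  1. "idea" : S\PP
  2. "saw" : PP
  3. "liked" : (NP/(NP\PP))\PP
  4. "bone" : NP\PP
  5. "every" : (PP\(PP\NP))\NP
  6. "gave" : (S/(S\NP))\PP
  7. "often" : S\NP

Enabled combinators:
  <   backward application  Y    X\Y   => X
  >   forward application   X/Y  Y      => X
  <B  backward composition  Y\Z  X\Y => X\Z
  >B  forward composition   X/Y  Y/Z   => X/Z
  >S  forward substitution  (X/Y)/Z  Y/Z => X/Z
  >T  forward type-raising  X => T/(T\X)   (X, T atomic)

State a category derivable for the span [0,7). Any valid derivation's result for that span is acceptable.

[0,8] S   >
  [0,7] S/(S\NP)   <
    [0,6] PP   <
      [0,2] PP\NP   >
        [0,1] "some" : (PP\NP)/(S\PP)
        [1,2] "idea" : S\PP
      [2,6] PP\(PP\NP)   <
        [2,5] NP   >
          [2,4] NP/(NP\PP)   <
            [2,3] "saw" : PP
            [3,4] "liked" : (NP/(NP\PP))\PP
          [4,5] "bone" : NP\PP
        [5,6] "every" : (PP\(PP\NP))\NP
    [6,7] "gave" : (S/(S\NP))\PP
  [7,8] "often" : S\NP

S/(S\NP)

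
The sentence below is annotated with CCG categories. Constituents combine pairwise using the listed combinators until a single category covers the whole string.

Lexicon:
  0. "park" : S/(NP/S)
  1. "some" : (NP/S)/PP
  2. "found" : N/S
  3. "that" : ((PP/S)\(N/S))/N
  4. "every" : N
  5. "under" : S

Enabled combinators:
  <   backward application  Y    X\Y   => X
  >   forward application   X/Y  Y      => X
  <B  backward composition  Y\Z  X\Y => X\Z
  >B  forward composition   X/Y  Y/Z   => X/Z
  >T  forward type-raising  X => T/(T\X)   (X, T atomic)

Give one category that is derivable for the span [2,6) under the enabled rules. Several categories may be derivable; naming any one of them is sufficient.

PP

[0,6] S   >
  [0,2] S/PP   >B
    [0,1] "park" : S/(NP/S)
    [1,2] "some" : (NP/S)/PP
  [2,6] PP   >
    [2,5] PP/S   <
      [2,3] "found" : N/S
      [3,5] (PP/S)\(N/S)   >
        [3,4] "that" : ((PP/S)\(N/S))/N
        [4,5] "every" : N
    [5,6] "under" : S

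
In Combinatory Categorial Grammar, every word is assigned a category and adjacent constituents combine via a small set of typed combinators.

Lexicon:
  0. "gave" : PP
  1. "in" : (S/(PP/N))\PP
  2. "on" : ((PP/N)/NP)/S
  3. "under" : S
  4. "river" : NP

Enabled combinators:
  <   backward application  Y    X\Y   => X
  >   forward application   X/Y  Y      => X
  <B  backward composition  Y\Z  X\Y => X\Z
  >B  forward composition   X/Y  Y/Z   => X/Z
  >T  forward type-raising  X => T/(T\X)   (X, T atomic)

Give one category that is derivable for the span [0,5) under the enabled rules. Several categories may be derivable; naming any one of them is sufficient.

[0,5] S   >
  [0,2] S/(PP/N)   <
    [0,1] "gave" : PP
    [1,2] "in" : (S/(PP/N))\PP
  [2,5] PP/N   >
    [2,4] (PP/N)/NP   >
      [2,3] "on" : ((PP/N)/NP)/S
      [3,4] "under" : S
    [4,5] "river" : NP

S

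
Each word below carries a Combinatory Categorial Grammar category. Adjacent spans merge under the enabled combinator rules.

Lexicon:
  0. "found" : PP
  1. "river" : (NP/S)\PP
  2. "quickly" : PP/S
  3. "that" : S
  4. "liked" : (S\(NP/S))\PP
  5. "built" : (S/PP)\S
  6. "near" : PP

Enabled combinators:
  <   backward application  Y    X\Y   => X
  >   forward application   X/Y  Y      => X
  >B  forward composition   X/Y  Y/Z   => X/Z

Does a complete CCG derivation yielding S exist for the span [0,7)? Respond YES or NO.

YES

[0,7] S   >
  [0,6] S/PP   <
    [0,5] S   <
      [0,2] NP/S   <
        [0,1] "found" : PP
        [1,2] "river" : (NP/S)\PP
      [2,5] S\(NP/S)   <
        [2,4] PP   >
          [2,3] "quickly" : PP/S
          [3,4] "that" : S
        [4,5] "liked" : (S\(NP/S))\PP
    [5,6] "built" : (S/PP)\S
  [6,7] "near" : PP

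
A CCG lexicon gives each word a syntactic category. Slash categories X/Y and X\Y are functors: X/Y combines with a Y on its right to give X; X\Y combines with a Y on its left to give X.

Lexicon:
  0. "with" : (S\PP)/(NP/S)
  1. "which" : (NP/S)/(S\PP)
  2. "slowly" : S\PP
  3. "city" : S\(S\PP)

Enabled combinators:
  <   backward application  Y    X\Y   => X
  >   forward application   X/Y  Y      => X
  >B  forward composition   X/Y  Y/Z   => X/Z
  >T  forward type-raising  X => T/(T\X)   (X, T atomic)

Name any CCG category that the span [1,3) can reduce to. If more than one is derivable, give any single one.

NP/S

[0,4] S   <
  [0,3] S\PP   >
    [0,1] "with" : (S\PP)/(NP/S)
    [1,3] NP/S   >
      [1,2] "which" : (NP/S)/(S\PP)
      [2,3] "slowly" : S\PP
  [3,4] "city" : S\(S\PP)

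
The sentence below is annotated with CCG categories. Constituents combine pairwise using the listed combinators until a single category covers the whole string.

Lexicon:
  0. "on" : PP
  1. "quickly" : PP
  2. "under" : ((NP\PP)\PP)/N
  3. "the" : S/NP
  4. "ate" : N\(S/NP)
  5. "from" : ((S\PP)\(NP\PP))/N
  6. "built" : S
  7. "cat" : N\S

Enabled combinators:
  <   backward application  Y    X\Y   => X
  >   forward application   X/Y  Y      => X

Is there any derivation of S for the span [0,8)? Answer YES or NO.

[0,8] S   <
  [0,1] "on" : PP
  [1,8] S\PP   <
    [1,5] NP\PP   <
      [1,2] "quickly" : PP
      [2,5] (NP\PP)\PP   >
        [2,3] "under" : ((NP\PP)\PP)/N
        [3,5] N   <
          [3,4] "the" : S/NP
          [4,5] "ate" : N\(S/NP)
    [5,8] (S\PP)\(NP\PP)   >
      [5,6] "from" : ((S\PP)\(NP\PP))/N
      [6,8] N   <
        [6,7] "built" : S
        [7,8] "cat" : N\S

YES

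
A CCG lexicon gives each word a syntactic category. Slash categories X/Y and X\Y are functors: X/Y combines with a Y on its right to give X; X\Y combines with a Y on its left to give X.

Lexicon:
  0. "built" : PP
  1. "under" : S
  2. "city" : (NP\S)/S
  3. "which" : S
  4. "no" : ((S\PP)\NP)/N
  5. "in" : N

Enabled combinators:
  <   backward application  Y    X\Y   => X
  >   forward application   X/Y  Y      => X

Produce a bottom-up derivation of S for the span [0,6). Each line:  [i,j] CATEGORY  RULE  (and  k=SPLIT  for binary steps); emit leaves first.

[0,1] PP  lex  "built"
[1,2] S  lex  "under"
[2,3] (NP\S)/S  lex  "city"
[3,4] S  lex  "which"
[2,4] NP\S  >  k=3
[1,4] NP  <  k=2
[4,5] ((S\PP)\NP)/N  lex  "no"
[5,6] N  lex  "in"
[4,6] (S\PP)\NP  >  k=5
[1,6] S\PP  <  k=4
[0,6] S  <  k=1

[0,6] S   <
  [0,1] "built" : PP
  [1,6] S\PP   <
    [1,4] NP   <
      [1,2] "under" : S
      [2,4] NP\S   >
        [2,3] "city" : (NP\S)/S
        [3,4] "which" : S
    [4,6] (S\PP)\NP   >
      [4,5] "no" : ((S\PP)\NP)/N
      [5,6] "in" : N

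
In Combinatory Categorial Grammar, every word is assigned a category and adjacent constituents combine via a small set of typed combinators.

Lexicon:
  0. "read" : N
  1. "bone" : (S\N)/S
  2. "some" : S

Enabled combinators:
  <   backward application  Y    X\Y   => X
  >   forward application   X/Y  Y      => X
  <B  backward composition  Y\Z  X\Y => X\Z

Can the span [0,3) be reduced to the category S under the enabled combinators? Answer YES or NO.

YES

[0,3] S   <
  [0,1] "read" : N
  [1,3] S\N   >
    [1,2] "bone" : (S\N)/S
    [2,3] "some" : S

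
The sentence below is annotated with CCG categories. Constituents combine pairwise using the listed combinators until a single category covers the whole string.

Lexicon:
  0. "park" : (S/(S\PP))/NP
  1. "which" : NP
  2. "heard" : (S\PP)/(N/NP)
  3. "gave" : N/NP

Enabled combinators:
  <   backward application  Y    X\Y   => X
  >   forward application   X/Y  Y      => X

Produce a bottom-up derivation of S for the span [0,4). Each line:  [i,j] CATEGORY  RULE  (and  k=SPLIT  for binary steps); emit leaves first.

[0,4] S   >
  [0,2] S/(S\PP)   >
    [0,1] "park" : (S/(S\PP))/NP
    [1,2] "which" : NP
  [2,4] S\PP   >
    [2,3] "heard" : (S\PP)/(N/NP)
    [3,4] "gave" : N/NP

[0,1] (S/(S\PP))/NP  lex  "park"
[1,2] NP  lex  "which"
[0,2] S/(S\PP)  >  k=1
[2,3] (S\PP)/(N/NP)  lex  "heard"
[3,4] N/NP  lex  "gave"
[2,4] S\PP  >  k=3
[0,4] S  >  k=2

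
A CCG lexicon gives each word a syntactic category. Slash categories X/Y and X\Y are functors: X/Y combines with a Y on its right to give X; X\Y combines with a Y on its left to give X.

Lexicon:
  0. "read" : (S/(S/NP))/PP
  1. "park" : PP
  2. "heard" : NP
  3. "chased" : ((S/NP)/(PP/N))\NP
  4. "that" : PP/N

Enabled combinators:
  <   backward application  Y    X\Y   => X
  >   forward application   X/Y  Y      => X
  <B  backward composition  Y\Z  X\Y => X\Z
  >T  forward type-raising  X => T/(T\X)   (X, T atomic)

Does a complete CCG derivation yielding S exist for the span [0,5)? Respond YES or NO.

[0,5] S   >
  [0,2] S/(S/NP)   >
    [0,1] "read" : (S/(S/NP))/PP
    [1,2] "park" : PP
  [2,5] S/NP   >
    [2,4] (S/NP)/(PP/N)   <
      [2,3] "heard" : NP
      [3,4] "chased" : ((S/NP)/(PP/N))\NP
    [4,5] "that" : PP/N

YES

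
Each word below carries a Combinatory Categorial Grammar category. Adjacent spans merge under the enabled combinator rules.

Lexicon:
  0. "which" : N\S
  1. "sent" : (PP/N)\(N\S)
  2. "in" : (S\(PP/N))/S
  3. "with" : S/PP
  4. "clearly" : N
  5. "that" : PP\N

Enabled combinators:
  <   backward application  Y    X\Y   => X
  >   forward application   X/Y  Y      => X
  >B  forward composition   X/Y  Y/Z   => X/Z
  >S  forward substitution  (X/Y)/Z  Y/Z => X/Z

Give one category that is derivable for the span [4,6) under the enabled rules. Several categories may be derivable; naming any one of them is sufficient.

PP

[0,6] S   <
  [0,2] PP/N   <
    [0,1] "which" : N\S
    [1,2] "sent" : (PP/N)\(N\S)
  [2,6] S\(PP/N)   >
    [2,3] "in" : (S\(PP/N))/S
    [3,6] S   >
      [3,4] "with" : S/PP
      [4,6] PP   <
        [4,5] "clearly" : N
        [5,6] "that" : PP\N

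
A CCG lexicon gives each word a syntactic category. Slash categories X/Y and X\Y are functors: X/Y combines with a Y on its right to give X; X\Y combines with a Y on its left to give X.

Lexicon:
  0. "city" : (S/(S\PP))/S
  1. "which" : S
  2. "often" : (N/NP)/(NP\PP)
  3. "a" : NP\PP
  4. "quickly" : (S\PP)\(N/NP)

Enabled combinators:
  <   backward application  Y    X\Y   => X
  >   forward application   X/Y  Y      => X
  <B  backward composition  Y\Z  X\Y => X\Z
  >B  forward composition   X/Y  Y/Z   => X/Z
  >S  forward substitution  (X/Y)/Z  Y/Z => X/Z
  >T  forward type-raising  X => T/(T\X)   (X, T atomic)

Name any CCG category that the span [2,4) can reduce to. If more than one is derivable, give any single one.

[0,5] S   >
  [0,2] S/(S\PP)   >
    [0,1] "city" : (S/(S\PP))/S
    [1,2] "which" : S
  [2,5] S\PP   <
    [2,4] N/NP   >
      [2,3] "often" : (N/NP)/(NP\PP)
      [3,4] "a" : NP\PP
    [4,5] "quickly" : (S\PP)\(N/NP)

N/NP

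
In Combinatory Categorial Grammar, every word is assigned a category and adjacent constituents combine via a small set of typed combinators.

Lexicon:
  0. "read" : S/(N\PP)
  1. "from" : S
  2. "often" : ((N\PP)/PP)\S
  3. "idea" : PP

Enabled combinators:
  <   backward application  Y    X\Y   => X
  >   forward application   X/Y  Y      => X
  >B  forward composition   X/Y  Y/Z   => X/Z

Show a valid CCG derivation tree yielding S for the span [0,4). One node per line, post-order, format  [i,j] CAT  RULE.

[0,4] S   >
  [0,1] "read" : S/(N\PP)
  [1,4] N\PP   >
    [1,3] (N\PP)/PP   <
      [1,2] "from" : S
      [2,3] "often" : ((N\PP)/PP)\S
    [3,4] "idea" : PP

[0,1] S/(N\PP)  lex  "read"
[1,2] S  lex  "from"
[2,3] ((N\PP)/PP)\S  lex  "often"
[1,3] (N\PP)/PP  <  k=2
[3,4] PP  lex  "idea"
[1,4] N\PP  >  k=3
[0,4] S  >  k=1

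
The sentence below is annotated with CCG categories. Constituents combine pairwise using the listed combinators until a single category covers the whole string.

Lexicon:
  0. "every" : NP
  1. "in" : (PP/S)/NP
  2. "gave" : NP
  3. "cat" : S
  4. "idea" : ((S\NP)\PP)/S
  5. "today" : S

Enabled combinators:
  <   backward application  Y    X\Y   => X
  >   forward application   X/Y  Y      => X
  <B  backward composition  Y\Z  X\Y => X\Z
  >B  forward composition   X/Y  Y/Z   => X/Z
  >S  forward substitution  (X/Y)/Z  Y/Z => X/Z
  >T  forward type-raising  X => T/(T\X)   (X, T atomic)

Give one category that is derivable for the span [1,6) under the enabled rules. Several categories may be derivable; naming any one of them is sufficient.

S\NP

[0,6] S   <
  [0,1] "every" : NP
  [1,6] S\NP   <
    [1,4] PP   >
      [1,3] PP/S   >
        [1,2] "in" : (PP/S)/NP
        [2,3] "gave" : NP
      [3,4] "cat" : S
    [4,6] (S\NP)\PP   >
      [4,5] "idea" : ((S\NP)\PP)/S
      [5,6] "today" : S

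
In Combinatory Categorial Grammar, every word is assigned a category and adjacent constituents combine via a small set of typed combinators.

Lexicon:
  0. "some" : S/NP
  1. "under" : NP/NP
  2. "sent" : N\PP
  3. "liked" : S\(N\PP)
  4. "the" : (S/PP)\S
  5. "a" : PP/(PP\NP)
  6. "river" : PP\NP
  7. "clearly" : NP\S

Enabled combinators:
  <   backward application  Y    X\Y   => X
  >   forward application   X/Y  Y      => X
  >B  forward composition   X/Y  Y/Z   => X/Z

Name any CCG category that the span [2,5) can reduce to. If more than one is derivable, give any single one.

[0,8] S   >
  [0,2] S/NP   >B
    [0,1] "some" : S/NP
    [1,2] "under" : NP/NP
  [2,8] NP   <
    [2,7] S   >
      [2,5] S/PP   <
        [2,4] S   <
          [2,3] "sent" : N\PP
          [3,4] "liked" : S\(N\PP)
        [4,5] "the" : (S/PP)\S
      [5,7] PP   >
        [5,6] "a" : PP/(PP\NP)
        [6,7] "river" : PP\NP
    [7,8] "clearly" : NP\S

S/PP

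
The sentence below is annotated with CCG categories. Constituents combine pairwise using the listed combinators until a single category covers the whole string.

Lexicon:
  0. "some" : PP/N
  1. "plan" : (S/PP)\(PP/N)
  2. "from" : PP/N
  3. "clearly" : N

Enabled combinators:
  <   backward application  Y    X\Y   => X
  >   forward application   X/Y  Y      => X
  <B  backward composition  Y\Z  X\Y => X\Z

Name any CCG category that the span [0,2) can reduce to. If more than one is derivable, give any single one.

S/PP

[0,4] S   >
  [0,2] S/PP   <
    [0,1] "some" : PP/N
    [1,2] "plan" : (S/PP)\(PP/N)
  [2,4] PP   >
    [2,3] "from" : PP/N
    [3,4] "clearly" : N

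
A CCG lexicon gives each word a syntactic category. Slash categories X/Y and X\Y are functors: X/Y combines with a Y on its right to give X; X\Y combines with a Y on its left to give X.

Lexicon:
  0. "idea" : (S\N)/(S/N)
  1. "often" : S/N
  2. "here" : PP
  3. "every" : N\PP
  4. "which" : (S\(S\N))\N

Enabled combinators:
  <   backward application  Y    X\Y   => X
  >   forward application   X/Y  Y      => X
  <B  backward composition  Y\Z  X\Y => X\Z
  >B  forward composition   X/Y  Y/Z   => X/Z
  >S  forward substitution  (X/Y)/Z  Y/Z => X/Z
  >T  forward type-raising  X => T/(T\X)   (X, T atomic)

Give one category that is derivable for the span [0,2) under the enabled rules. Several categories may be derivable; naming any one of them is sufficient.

[0,5] S   <
  [0,2] S\N   >
    [0,1] "idea" : (S\N)/(S/N)
    [1,2] "often" : S/N
  [2,5] S\(S\N)   <
    [2,4] N   >
      [2,3] N/(N\PP)   >T
        [2,3] "here" : PP
      [3,4] "every" : N\PP
    [4,5] "which" : (S\(S\N))\N

S\N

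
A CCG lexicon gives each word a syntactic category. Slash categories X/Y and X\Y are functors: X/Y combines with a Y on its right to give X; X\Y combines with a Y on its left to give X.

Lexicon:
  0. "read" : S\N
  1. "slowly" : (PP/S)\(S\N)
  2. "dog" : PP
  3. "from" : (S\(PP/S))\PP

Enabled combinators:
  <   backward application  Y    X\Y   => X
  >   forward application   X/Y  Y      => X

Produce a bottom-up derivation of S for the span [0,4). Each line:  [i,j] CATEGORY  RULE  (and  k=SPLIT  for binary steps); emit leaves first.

[0,4] S   <
  [0,2] PP/S   <
    [0,1] "read" : S\N
    [1,2] "slowly" : (PP/S)\(S\N)
  [2,4] S\(PP/S)   <
    [2,3] "dog" : PP
    [3,4] "from" : (S\(PP/S))\PP

[0,1] S\N  lex  "read"
[1,2] (PP/S)\(S\N)  lex  "slowly"
[0,2] PP/S  <  k=1
[2,3] PP  lex  "dog"
[3,4] (S\(PP/S))\PP  lex  "from"
[2,4] S\(PP/S)  <  k=3
[0,4] S  <  k=2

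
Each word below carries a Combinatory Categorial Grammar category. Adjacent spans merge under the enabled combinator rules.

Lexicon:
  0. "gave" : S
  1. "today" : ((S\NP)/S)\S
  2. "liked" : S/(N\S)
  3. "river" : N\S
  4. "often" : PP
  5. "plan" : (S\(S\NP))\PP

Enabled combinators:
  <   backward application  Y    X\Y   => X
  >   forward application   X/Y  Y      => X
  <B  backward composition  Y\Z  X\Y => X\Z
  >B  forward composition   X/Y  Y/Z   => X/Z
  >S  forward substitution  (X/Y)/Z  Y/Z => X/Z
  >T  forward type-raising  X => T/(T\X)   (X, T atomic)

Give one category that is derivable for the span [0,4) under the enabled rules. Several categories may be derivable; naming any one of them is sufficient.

[0,6] S   <
  [0,4] S\NP   >
    [0,2] (S\NP)/S   <
      [0,1] "gave" : S
      [1,2] "today" : ((S\NP)/S)\S
    [2,4] S   >
      [2,3] "liked" : S/(N\S)
      [3,4] "river" : N\S
  [4,6] S\(S\NP)   <
    [4,5] "often" : PP
    [5,6] "plan" : (S\(S\NP))\PP

S\NP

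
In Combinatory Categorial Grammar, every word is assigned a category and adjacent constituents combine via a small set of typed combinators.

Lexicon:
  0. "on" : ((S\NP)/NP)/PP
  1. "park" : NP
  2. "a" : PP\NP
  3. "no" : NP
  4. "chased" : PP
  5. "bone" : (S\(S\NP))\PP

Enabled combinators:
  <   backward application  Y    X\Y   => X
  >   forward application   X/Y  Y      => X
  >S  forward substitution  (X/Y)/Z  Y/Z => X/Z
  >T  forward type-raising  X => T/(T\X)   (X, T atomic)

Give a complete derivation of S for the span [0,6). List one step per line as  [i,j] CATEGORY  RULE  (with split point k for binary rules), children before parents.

[0,6] S   <
  [0,4] S\NP   >
    [0,3] (S\NP)/NP   >
      [0,1] "on" : ((S\NP)/NP)/PP
      [1,3] PP   >
        [1,2] PP/(PP\NP)   >T
          [1,2] "park" : NP
        [2,3] "a" : PP\NP
    [3,4] "no" : NP
  [4,6] S\(S\NP)   <
    [4,5] "chased" : PP
    [5,6] "bone" : (S\(S\NP))\PP

[0,1] ((S\NP)/NP)/PP  lex  "on"
[1,2] NP  lex  "park"
[1,2] PP/(PP\NP)  >T
[2,3] PP\NP  lex  "a"
[1,3] PP  >  k=2
[0,3] (S\NP)/NP  >  k=1
[3,4] NP  lex  "no"
[0,4] S\NP  >  k=3
[4,5] PP  lex  "chased"
[5,6] (S\(S\NP))\PP  lex  "bone"
[4,6] S\(S\NP)  <  k=5
[0,6] S  <  k=4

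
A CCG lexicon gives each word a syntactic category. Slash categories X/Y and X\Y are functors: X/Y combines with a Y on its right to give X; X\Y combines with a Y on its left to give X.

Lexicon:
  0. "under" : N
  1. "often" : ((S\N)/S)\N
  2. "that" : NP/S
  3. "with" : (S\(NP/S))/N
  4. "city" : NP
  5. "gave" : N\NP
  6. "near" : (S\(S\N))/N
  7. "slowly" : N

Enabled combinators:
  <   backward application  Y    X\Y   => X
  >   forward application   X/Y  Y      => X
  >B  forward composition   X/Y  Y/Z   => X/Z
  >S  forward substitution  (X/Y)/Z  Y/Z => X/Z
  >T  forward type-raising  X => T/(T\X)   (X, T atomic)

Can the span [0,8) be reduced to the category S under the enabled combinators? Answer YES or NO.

YES

[0,8] S   <
  [0,6] S\N   >
    [0,2] (S\N)/S   <
      [0,1] "under" : N
      [1,2] "often" : ((S\N)/S)\N
    [2,6] S   <
      [2,3] "that" : NP/S
      [3,6] S\(NP/S)   >
        [3,4] "with" : (S\(NP/S))/N
        [4,6] N   <
          [4,5] "city" : NP
          [5,6] "gave" : N\NP
  [6,8] S\(S\N)   >
    [6,7] "near" : (S\(S\N))/N
    [7,8] "slowly" : N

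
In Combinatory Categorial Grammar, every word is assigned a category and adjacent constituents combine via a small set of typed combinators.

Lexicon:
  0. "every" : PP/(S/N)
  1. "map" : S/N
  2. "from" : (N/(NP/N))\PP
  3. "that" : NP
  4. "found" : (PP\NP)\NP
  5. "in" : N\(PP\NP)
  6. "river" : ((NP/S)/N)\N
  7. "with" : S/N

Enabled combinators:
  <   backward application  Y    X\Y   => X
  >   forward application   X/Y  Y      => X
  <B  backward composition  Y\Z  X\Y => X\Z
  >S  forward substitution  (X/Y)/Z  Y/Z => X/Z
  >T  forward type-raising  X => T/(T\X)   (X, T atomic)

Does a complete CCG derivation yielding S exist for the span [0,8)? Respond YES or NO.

NO

PP/(S/N) S/N (N/(NP/N))\PP NP (PP\NP)\NP N\(PP\NP) ((NP/S)/N)\N S/N
CKY chart[0,8] = {N, N/(N\N), NP/(NP\N), PP/(PP\N), S/(S\N)}; S ∉ chart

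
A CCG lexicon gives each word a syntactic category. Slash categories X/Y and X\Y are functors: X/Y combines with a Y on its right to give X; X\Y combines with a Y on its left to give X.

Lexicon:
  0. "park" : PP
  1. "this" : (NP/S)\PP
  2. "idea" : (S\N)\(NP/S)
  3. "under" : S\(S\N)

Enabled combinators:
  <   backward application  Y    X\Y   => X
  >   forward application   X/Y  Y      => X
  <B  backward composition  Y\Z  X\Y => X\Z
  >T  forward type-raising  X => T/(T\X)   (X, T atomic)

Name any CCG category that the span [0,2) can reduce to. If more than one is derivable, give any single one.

NP/S

[0,4] S   <
  [0,3] S\N   <
    [0,2] NP/S   <
      [0,1] "park" : PP
      [1,2] "this" : (NP/S)\PP
    [2,3] "idea" : (S\N)\(NP/S)
  [3,4] "under" : S\(S\N)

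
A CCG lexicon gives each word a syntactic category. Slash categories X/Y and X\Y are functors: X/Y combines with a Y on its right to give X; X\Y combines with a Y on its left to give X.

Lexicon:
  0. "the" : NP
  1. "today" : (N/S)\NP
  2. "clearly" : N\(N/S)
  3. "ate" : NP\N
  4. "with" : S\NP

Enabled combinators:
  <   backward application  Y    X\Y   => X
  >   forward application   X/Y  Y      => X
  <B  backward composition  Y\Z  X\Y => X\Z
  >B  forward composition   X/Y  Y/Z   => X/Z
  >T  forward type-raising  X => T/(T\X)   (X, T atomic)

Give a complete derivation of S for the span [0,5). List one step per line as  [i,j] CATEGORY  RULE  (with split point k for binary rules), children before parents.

[0,1] NP  lex  "the"
[1,2] (N/S)\NP  lex  "today"
[0,2] N/S  <  k=1
[2,3] N\(N/S)  lex  "clearly"
[0,3] N  <  k=2
[3,4] NP\N  lex  "ate"
[4,5] S\NP  lex  "with"
[3,5] S\N  <B  k=4
[0,5] S  <  k=3

[0,5] S   <
  [0,3] N   <
    [0,2] N/S   <
      [0,1] "the" : NP
      [1,2] "today" : (N/S)\NP
    [2,3] "clearly" : N\(N/S)
  [3,5] S\N   <B
    [3,4] "ate" : NP\N
    [4,5] "with" : S\NP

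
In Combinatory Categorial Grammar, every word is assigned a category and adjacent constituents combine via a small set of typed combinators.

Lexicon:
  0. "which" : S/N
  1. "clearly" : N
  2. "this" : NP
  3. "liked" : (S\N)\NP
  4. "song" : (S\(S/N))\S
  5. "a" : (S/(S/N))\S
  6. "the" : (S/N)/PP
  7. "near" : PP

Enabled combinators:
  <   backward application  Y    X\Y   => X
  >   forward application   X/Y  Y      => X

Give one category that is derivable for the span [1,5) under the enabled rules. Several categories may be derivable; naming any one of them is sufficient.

S\(S/N)

[0,8] S   >
  [0,6] S/(S/N)   <
    [0,5] S   <
      [0,1] "which" : S/N
      [1,5] S\(S/N)   <
        [1,4] S   <
          [1,2] "clearly" : N
          [2,4] S\N   <
            [2,3] "this" : NP
            [3,4] "liked" : (S\N)\NP
        [4,5] "song" : (S\(S/N))\S
    [5,6] "a" : (S/(S/N))\S
  [6,8] S/N   >
    [6,7] "the" : (S/N)/PP
    [7,8] "near" : PP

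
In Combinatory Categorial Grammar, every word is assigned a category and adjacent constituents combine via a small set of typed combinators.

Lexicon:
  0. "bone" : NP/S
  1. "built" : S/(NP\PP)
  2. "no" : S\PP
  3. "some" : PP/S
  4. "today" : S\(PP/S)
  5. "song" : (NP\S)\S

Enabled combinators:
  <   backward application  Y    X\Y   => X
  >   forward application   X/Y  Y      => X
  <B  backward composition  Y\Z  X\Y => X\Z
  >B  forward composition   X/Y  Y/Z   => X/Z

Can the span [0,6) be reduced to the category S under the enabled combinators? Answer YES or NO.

NO

NP/S S/(NP\PP) S\PP PP/S S\(PP/S) (NP\S)\S
CKY chart[0,6] = {NP}; S ∉ chart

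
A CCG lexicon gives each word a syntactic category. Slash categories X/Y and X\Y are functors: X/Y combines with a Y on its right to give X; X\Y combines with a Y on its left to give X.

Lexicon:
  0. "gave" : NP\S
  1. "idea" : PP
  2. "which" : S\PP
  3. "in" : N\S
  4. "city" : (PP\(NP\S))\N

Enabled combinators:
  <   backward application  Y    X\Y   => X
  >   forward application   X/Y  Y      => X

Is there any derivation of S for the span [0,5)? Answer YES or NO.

NP\S PP S\PP N\S (PP\(NP\S))\N
CKY chart[0,5] = {PP}; S ∉ chart

NO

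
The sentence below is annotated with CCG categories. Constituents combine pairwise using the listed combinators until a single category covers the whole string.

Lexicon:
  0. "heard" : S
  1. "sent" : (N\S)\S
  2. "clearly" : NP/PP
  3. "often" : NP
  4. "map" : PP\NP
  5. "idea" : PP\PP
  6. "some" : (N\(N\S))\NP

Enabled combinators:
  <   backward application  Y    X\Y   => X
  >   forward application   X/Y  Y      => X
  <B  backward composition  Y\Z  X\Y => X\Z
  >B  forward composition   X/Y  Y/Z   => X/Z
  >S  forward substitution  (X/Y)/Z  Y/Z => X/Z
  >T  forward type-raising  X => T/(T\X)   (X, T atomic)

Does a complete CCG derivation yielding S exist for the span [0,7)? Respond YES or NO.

NO

S (N\S)\S NP/PP NP PP\NP PP\PP (N\(N\S))\NP
CKY chart[0,7] = {N, N/(N\N), NP/(NP\N), PP/(PP\N), S/(S\N)}; S ∉ chart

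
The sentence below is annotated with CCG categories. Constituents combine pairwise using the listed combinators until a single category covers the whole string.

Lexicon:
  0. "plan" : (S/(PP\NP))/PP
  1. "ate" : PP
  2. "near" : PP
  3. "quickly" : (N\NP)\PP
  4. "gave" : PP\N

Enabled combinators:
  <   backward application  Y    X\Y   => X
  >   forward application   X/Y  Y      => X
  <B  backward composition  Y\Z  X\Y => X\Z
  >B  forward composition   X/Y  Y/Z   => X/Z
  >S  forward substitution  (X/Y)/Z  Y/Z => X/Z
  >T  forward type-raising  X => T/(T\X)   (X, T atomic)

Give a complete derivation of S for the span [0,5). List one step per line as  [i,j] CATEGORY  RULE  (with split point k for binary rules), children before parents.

[0,1] (S/(PP\NP))/PP  lex  "plan"
[1,2] PP  lex  "ate"
[0,2] S/(PP\NP)  >  k=1
[2,3] PP  lex  "near"
[3,4] (N\NP)\PP  lex  "quickly"
[2,4] N\NP  <  k=3
[4,5] PP\N  lex  "gave"
[2,5] PP\NP  <B  k=4
[0,5] S  >  k=2

[0,5] S   >
  [0,2] S/(PP\NP)   >
    [0,1] "plan" : (S/(PP\NP))/PP
    [1,2] "ate" : PP
  [2,5] PP\NP   <B
    [2,4] N\NP   <
      [2,3] "near" : PP
      [3,4] "quickly" : (N\NP)\PP
    [4,5] "gave" : PP\N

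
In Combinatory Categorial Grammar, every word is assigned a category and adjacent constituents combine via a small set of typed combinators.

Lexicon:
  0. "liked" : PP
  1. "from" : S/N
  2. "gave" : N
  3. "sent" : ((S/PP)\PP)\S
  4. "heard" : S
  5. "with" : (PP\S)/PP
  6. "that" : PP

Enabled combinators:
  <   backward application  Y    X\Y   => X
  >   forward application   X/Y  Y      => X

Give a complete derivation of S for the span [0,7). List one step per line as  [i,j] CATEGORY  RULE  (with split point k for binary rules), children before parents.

[0,7] S   >
  [0,4] S/PP   <
    [0,1] "liked" : PP
    [1,4] (S/PP)\PP   <
      [1,3] S   >
        [1,2] "from" : S/N
        [2,3] "gave" : N
      [3,4] "sent" : ((S/PP)\PP)\S
  [4,7] PP   <
    [4,5] "heard" : S
    [5,7] PP\S   >
      [5,6] "with" : (PP\S)/PP
      [6,7] "that" : PP

[0,1] PP  lex  "liked"
[1,2] S/N  lex  "from"
[2,3] N  lex  "gave"
[1,3] S  >  k=2
[3,4] ((S/PP)\PP)\S  lex  "sent"
[1,4] (S/PP)\PP  <  k=3
[0,4] S/PP  <  k=1
[4,5] S  lex  "heard"
[5,6] (PP\S)/PP  lex  "with"
[6,7] PP  lex  "that"
[5,7] PP\S  >  k=6
[4,7] PP  <  k=5
[0,7] S  >  k=4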